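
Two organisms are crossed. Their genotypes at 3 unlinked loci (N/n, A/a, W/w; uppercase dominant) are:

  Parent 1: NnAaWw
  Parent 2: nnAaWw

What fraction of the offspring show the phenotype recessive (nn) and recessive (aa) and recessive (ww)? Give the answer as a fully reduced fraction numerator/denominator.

NnAaWw gametes: NAW×1, NAw×1, NaW×1, Naw×1, nAW×1, nAw×1, naW×1, naw×1
nnAaWw gametes: nAW×2, nAw×2, naW×2, naw×2
NnAaWw×nnAaWw grid (8·8=64): NnAAWW=2 NnAAWw=4 NnAAww=2 NnAaWW=4 NnAaWw=8 NnAaww=4 NnaaWW=2 NnaaWw=4 Nnaaww=2 nnAAWW=2 nnAAWw=4 nnAAww=2 nnAaWW=4 nnAaWw=8 nnAaww=4 nnaaWW=2 nnaaWw=4 nnaaww=2
nn aa ww hits 2/64; gcd=2; 2÷2/64÷2 = 1/32

P(nn aa ww) = 1/32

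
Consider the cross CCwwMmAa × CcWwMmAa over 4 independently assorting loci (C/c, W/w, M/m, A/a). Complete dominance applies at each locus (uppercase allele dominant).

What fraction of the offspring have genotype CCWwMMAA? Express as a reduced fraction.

P(CCWwMMAA) = 1/64

CCwwMmAa gametes: CwMA×4, CwMa×4, CwmA×4, Cwma×4
CcWwMmAa gametes: CWMA×1, CWMa×1, CWmA×1, CWma×1, CwMA×1, CwMa×1, CwmA×1, Cwma×1, cWMA×1, cWMa×1, cWmA×1, cWma×1, cwMA×1, cwMa×1, cwmA×1, cwma×1
CCwwMmAa×CcWwMmAa grid (16·16=256): CCWwMMAA=4 CCWwMMAa=8 CCWwMMaa=4 CCWwMmAA=8 CCWwMmAa=16 CCWwMmaa=8 CCWwmmAA=4 CCWwmmAa=8 CCWwmmaa=4 CCwwMMAA=4 CCwwMMAa=8 CCwwMMaa=4 CCwwMmAA=8 CCwwMmAa=16 CCwwMmaa=8 CCwwmmAA=4 CCwwmmAa=8 CCwwmmaa=4 CcWwMMAA=4 CcWwMMAa=8 CcWwMMaa=4 CcWwMmAA=8 CcWwMmAa=16 CcWwMmaa=8 CcWwmmAA=4 CcWwmmAa=8 CcWwmmaa=4 CcwwMMAA=4 CcwwMMAa=8 CcwwMMaa=4 CcwwMmAA=8 CcwwMmAa=16 CcwwMmaa=8 CcwwmmAA=4 CcwwmmAa=8 Ccwwmmaa=4
CCWwMMAA hits 4/256; gcd=4; 4÷4/256÷4 = 1/64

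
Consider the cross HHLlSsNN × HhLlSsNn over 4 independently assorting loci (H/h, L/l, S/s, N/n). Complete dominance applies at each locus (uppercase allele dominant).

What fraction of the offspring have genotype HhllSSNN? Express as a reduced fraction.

HHLlSsNN gametes: HLSN×4, HLsN×4, HlSN×4, HlsN×4
HhLlSsNn gametes: HLSN×1, HLSn×1, HLsN×1, HLsn×1, HlSN×1, HlSn×1, HlsN×1, Hlsn×1, hLSN×1, hLSn×1, hLsN×1, hLsn×1, hlSN×1, hlSn×1, hlsN×1, hlsn×1
HHLlSsNN×HhLlSsNn grid (16·16=256): HHLLSSNN=4 HHLLSSNn=4 HHLLSsNN=8 HHLLSsNn=8 HHLLssNN=4 HHLLssNn=4 HHLlSSNN=8 HHLlSSNn=8 HHLlSsNN=16 HHLlSsNn=16 HHLlssNN=8 HHLlssNn=8 HHllSSNN=4 HHllSSNn=4 HHllSsNN=8 HHllSsNn=8 HHllssNN=4 HHllssNn=4 HhLLSSNN=4 HhLLSSNn=4 HhLLSsNN=8 HhLLSsNn=8 HhLLssNN=4 HhLLssNn=4 HhLlSSNN=8 HhLlSSNn=8 HhLlSsNN=16 HhLlSsNn=16 HhLlssNN=8 HhLlssNn=8 HhllSSNN=4 HhllSSNn=4 HhllSsNN=8 HhllSsNn=8 HhllssNN=4 HhllssNn=4
HhllSSNN hits 4/256; gcd=4; 4÷4/256÷4 = 1/64

P(HhllSSNN) = 1/64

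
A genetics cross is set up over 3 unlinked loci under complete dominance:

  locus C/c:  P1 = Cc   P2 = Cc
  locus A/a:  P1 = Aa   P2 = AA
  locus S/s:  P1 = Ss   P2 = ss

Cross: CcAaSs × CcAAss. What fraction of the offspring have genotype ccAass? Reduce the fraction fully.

CcAaSs gametes: CAS×1, CAs×1, CaS×1, Cas×1, cAS×1, cAs×1, caS×1, cas×1
CcAAss gametes: CAs×4, cAs×4
CcAaSs×CcAAss grid (8·8=64): CCAASs=4 CCAAss=4 CCAaSs=4 CCAass=4 CcAASs=8 CcAAss=8 CcAaSs=8 CcAass=8 ccAASs=4 ccAAss=4 ccAaSs=4 ccAass=4
ccAass hits 4/64; gcd=4; 4÷4/64÷4 = 1/16

P(ccAass) = 1/16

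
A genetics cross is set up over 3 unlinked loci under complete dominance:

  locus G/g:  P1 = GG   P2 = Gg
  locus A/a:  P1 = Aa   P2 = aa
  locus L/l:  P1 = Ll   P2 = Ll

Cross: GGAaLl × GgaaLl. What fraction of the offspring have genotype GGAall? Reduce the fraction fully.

P(GGAall) = 1/16

GGAaLl gametes: GAL×2, GAl×2, GaL×2, Gal×2
GgaaLl gametes: GaL×2, Gal×2, gaL×2, gal×2
GGAaLl×GgaaLl grid (8·8=64): GGAaLL=4 GGAaLl=8 GGAall=4 GGaaLL=4 GGaaLl=8 GGaall=4 GgAaLL=4 GgAaLl=8 GgAall=4 GgaaLL=4 GgaaLl=8 Ggaall=4
GGAall hits 4/64; gcd=4; 4÷4/64÷4 = 1/16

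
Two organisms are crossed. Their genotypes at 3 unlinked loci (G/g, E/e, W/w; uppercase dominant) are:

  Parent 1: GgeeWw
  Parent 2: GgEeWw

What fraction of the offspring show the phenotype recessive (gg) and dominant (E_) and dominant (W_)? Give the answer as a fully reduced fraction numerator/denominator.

GgeeWw gametes: GeW×2, Gew×2, geW×2, gew×2
GgEeWw gametes: GEW×1, GEw×1, GeW×1, Gew×1, gEW×1, gEw×1, geW×1, gew×1
GgeeWw×GgEeWw grid (8·8=64): GGEeWW=2 GGEeWw=4 GGEeww=2 GGeeWW=2 GGeeWw=4 GGeeww=2 GgEeWW=4 GgEeWw=8 GgEeww=4 GgeeWW=4 GgeeWw=8 Ggeeww=4 ggEeWW=2 ggEeWw=4 ggEeww=2 ggeeWW=2 ggeeWw=4 ggeeww=2
gg E_ W_ hits 6/64; gcd=2; 6÷2/64÷2 = 3/32

P(gg E_ W_) = 3/32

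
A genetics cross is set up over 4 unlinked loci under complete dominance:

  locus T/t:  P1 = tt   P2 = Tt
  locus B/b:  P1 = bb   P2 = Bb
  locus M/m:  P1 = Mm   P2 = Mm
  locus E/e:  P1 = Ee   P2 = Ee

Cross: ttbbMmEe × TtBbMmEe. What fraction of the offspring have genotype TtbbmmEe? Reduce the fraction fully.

P(TtbbmmEe) = 1/32

ttbbMmEe gametes: tbME×4, tbMe×4, tbmE×4, tbme×4
TtBbMmEe gametes: TBME×1, TBMe×1, TBmE×1, TBme×1, TbME×1, TbMe×1, TbmE×1, Tbme×1, tBME×1, tBMe×1, tBmE×1, tBme×1, tbME×1, tbMe×1, tbmE×1, tbme×1
ttbbMmEe×TtBbMmEe grid (16·16=256): TtBbMMEE=4 TtBbMMEe=8 TtBbMMee=4 TtBbMmEE=8 TtBbMmEe=16 TtBbMmee=8 TtBbmmEE=4 TtBbmmEe=8 TtBbmmee=4 TtbbMMEE=4 TtbbMMEe=8 TtbbMMee=4 TtbbMmEE=8 TtbbMmEe=16 TtbbMmee=8 TtbbmmEE=4 TtbbmmEe=8 Ttbbmmee=4 ttBbMMEE=4 ttBbMMEe=8 ttBbMMee=4 ttBbMmEE=8 ttBbMmEe=16 ttBbMmee=8 ttBbmmEE=4 ttBbmmEe=8 ttBbmmee=4 ttbbMMEE=4 ttbbMMEe=8 ttbbMMee=4 ttbbMmEE=8 ttbbMmEe=16 ttbbMmee=8 ttbbmmEE=4 ttbbmmEe=8 ttbbmmee=4
TtbbmmEe hits 8/256; gcd=8; 8÷8/256÷8 = 1/32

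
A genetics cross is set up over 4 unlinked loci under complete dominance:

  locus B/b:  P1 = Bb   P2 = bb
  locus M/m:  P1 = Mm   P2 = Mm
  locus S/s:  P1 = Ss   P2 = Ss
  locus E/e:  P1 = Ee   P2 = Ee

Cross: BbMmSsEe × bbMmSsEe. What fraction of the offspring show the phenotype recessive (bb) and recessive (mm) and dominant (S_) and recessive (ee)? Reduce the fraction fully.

P(bb mm S_ ee) = 3/128

BbMmSsEe gametes: BMSE×1, BMSe×1, BMsE×1, BMse×1, BmSE×1, BmSe×1, BmsE×1, Bmse×1, bMSE×1, bMSe×1, bMsE×1, bMse×1, bmSE×1, bmSe×1, bmsE×1, bmse×1
bbMmSsEe gametes: bMSE×2, bMSe×2, bMsE×2, bMse×2, bmSE×2, bmSe×2, bmsE×2, bmse×2
BbMmSsEe×bbMmSsEe grid (16·16=256): BbMMSSEE=2 BbMMSSEe=4 BbMMSSee=2 BbMMSsEE=4 BbMMSsEe=8 BbMMSsee=4 BbMMssEE=2 BbMMssEe=4 BbMMssee=2 BbMmSSEE=4 BbMmSSEe=8 BbMmSSee=4 BbMmSsEE=8 BbMmSsEe=16 BbMmSsee=8 BbMmssEE=4 BbMmssEe=8 BbMmssee=4 BbmmSSEE=2 BbmmSSEe=4 BbmmSSee=2 BbmmSsEE=4 BbmmSsEe=8 BbmmSsee=4 BbmmssEE=2 BbmmssEe=4 Bbmmssee=2 bbMMSSEE=2 bbMMSSEe=4 bbMMSSee=2 bbMMSsEE=4 bbMMSsEe=8 bbMMSsee=4 bbMMssEE=2 bbMMssEe=4 bbMMssee=2 bbMmSSEE=4 bbMmSSEe=8 bbMmSSee=4 bbMmSsEE=8 bbMmSsEe=16 bbMmSsee=8 bbMmssEE=4 bbMmssEe=8 bbMmssee=4 bbmmSSEE=2 bbmmSSEe=4 bbmmSSee=2 bbmmSsEE=4 bbmmSsEe=8 bbmmSsee=4 bbmmssEE=2 bbmmssEe=4 bbmmssee=2
bb mm S_ ee hits 6/256; gcd=2; 6÷2/256÷2 = 3/128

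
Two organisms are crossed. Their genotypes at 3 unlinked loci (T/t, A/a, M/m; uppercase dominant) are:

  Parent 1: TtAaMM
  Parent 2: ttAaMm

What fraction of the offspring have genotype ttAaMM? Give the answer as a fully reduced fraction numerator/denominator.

P(ttAaMM) = 1/8

TtAaMM gametes: TAM×2, TaM×2, tAM×2, taM×2
ttAaMm gametes: tAM×2, tAm×2, taM×2, tam×2
TtAaMM×ttAaMm grid (8·8=64): TtAAMM=4 TtAAMm=4 TtAaMM=8 TtAaMm=8 TtaaMM=4 TtaaMm=4 ttAAMM=4 ttAAMm=4 ttAaMM=8 ttAaMm=8 ttaaMM=4 ttaaMm=4
ttAaMM hits 8/64; gcd=8; 8÷8/64÷8 = 1/8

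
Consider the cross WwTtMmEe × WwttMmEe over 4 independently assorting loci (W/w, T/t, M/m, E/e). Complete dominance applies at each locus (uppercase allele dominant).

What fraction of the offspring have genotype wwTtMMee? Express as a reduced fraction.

WwTtMmEe gametes: WTME×1, WTMe×1, WTmE×1, WTme×1, WtME×1, WtMe×1, WtmE×1, Wtme×1, wTME×1, wTMe×1, wTmE×1, wTme×1, wtME×1, wtMe×1, wtmE×1, wtme×1
WwttMmEe gametes: WtME×2, WtMe×2, WtmE×2, Wtme×2, wtME×2, wtMe×2, wtmE×2, wtme×2
WwTtMmEe×WwttMmEe grid (16·16=256): WWTtMMEE=2 WWTtMMEe=4 WWTtMMee=2 WWTtMmEE=4 WWTtMmEe=8 WWTtMmee=4 WWTtmmEE=2 WWTtmmEe=4 WWTtmmee=2 WWttMMEE=2 WWttMMEe=4 WWttMMee=2 WWttMmEE=4 WWttMmEe=8 WWttMmee=4 WWttmmEE=2 WWttmmEe=4 WWttmmee=2 WwTtMMEE=4 WwTtMMEe=8 WwTtMMee=4 WwTtMmEE=8 WwTtMmEe=16 WwTtMmee=8 WwTtmmEE=4 WwTtmmEe=8 WwTtmmee=4 WwttMMEE=4 WwttMMEe=8 WwttMMee=4 WwttMmEE=8 WwttMmEe=16 WwttMmee=8 WwttmmEE=4 WwttmmEe=8 Wwttmmee=4 wwTtMMEE=2 wwTtMMEe=4 wwTtMMee=2 wwTtMmEE=4 wwTtMmEe=8 wwTtMmee=4 wwTtmmEE=2 wwTtmmEe=4 wwTtmmee=2 wwttMMEE=2 wwttMMEe=4 wwttMMee=2 wwttMmEE=4 wwttMmEe=8 wwttMmee=4 wwttmmEE=2 wwttmmEe=4 wwttmmee=2
wwTtMMee hits 2/256; gcd=2; 2÷2/256÷2 = 1/128

P(wwTtMMee) = 1/128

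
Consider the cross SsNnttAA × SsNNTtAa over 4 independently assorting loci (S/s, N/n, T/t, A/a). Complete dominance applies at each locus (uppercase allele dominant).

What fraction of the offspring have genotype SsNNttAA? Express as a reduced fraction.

P(SsNNttAA) = 1/16

SsNnttAA gametes: SNtA×4, SntA×4, sNtA×4, sntA×4
SsNNTtAa gametes: SNTA×2, SNTa×2, SNtA×2, SNta×2, sNTA×2, sNTa×2, sNtA×2, sNta×2
SsNnttAA×SsNNTtAa grid (16·16=256): SSNNTtAA=8 SSNNTtAa=8 SSNNttAA=8 SSNNttAa=8 SSNnTtAA=8 SSNnTtAa=8 SSNnttAA=8 SSNnttAa=8 SsNNTtAA=16 SsNNTtAa=16 SsNNttAA=16 SsNNttAa=16 SsNnTtAA=16 SsNnTtAa=16 SsNnttAA=16 SsNnttAa=16 ssNNTtAA=8 ssNNTtAa=8 ssNNttAA=8 ssNNttAa=8 ssNnTtAA=8 ssNnTtAa=8 ssNnttAA=8 ssNnttAa=8
SsNNttAA hits 16/256; gcd=16; 16÷16/256÷16 = 1/16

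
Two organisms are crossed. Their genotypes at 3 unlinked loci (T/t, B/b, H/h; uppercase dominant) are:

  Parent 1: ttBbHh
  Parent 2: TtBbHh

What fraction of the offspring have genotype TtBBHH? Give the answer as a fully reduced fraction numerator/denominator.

ttBbHh gametes: tBH×2, tBh×2, tbH×2, tbh×2
TtBbHh gametes: TBH×1, TBh×1, TbH×1, Tbh×1, tBH×1, tBh×1, tbH×1, tbh×1
ttBbHh×TtBbHh grid (8·8=64): TtBBHH=2 TtBBHh=4 TtBBhh=2 TtBbHH=4 TtBbHh=8 TtBbhh=4 TtbbHH=2 TtbbHh=4 Ttbbhh=2 ttBBHH=2 ttBBHh=4 ttBBhh=2 ttBbHH=4 ttBbHh=8 ttBbhh=4 ttbbHH=2 ttbbHh=4 ttbbhh=2
TtBBHH hits 2/64; gcd=2; 2÷2/64÷2 = 1/32

P(TtBBHH) = 1/32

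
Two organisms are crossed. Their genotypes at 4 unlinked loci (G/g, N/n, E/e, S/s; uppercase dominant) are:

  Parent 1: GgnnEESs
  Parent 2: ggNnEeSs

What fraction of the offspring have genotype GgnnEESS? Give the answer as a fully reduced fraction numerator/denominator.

P(GgnnEESS) = 1/32

GgnnEESs gametes: GnES×4, GnEs×4, gnES×4, gnEs×4
ggNnEeSs gametes: gNES×2, gNEs×2, gNeS×2, gNes×2, gnES×2, gnEs×2, gneS×2, gnes×2
GgnnEESs×ggNnEeSs grid (16·16=256): GgNnEESS=8 GgNnEESs=16 GgNnEEss=8 GgNnEeSS=8 GgNnEeSs=16 GgNnEess=8 GgnnEESS=8 GgnnEESs=16 GgnnEEss=8 GgnnEeSS=8 GgnnEeSs=16 GgnnEess=8 ggNnEESS=8 ggNnEESs=16 ggNnEEss=8 ggNnEeSS=8 ggNnEeSs=16 ggNnEess=8 ggnnEESS=8 ggnnEESs=16 ggnnEEss=8 ggnnEeSS=8 ggnnEeSs=16 ggnnEess=8
GgnnEESS hits 8/256; gcd=8; 8÷8/256÷8 = 1/32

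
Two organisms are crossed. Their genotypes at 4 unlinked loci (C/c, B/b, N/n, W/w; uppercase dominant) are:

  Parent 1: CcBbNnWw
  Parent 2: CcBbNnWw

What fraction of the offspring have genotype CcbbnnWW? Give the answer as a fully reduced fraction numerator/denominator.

P(CcbbnnWW) = 1/128

CcBbNnWw gametes: CBNW×1, CBNw×1, CBnW×1, CBnw×1, CbNW×1, CbNw×1, CbnW×1, Cbnw×1, cBNW×1, cBNw×1, cBnW×1, cBnw×1, cbNW×1, cbNw×1, cbnW×1, cbnw×1
CcBbNnWw gametes: CBNW×1, CBNw×1, CBnW×1, CBnw×1, CbNW×1, CbNw×1, CbnW×1, Cbnw×1, cBNW×1, cBNw×1, cBnW×1, cBnw×1, cbNW×1, cbNw×1, cbnW×1, cbnw×1
CcBbNnWw×CcBbNnWw grid (16·16=256): CCBBNNWW=1 CCBBNNWw=2 CCBBNNww=1 CCBBNnWW=2 CCBBNnWw=4 CCBBNnww=2 CCBBnnWW=1 CCBBnnWw=2 CCBBnnww=1 CCBbNNWW=2 CCBbNNWw=4 CCBbNNww=2 CCBbNnWW=4 CCBbNnWw=8 CCBbNnww=4 CCBbnnWW=2 CCBbnnWw=4 CCBbnnww=2 CCbbNNWW=1 CCbbNNWw=2 CCbbNNww=1 CCbbNnWW=2 CCbbNnWw=4 CCbbNnww=2 CCbbnnWW=1 CCbbnnWw=2 CCbbnnww=1 CcBBNNWW=2 CcBBNNWw=4 CcBBNNww=2 CcBBNnWW=4 CcBBNnWw=8 CcBBNnww=4 CcBBnnWW=2 CcBBnnWw=4 CcBBnnww=2 CcBbNNWW=4 CcBbNNWw=8 CcBbNNww=4 CcBbNnWW=8 CcBbNnWw=16 CcBbNnww=8 CcBbnnWW=4 CcBbnnWw=8 CcBbnnww=4 CcbbNNWW=2 CcbbNNWw=4 CcbbNNww=2 CcbbNnWW=4 CcbbNnWw=8 CcbbNnww=4 CcbbnnWW=2 CcbbnnWw=4 Ccbbnnww=2 ccBBNNWW=1 ccBBNNWw=2 ccBBNNww=1 ccBBNnWW=2 ccBBNnWw=4 ccBBNnww=2 ccBBnnWW=1 ccBBnnWw=2 ccBBnnww=1 ccBbNNWW=2 ccBbNNWw=4 ccBbNNww=2 ccBbNnWW=4 ccBbNnWw=8 ccBbNnww=4 ccBbnnWW=2 ccBbnnWw=4 ccBbnnww=2 ccbbNNWW=1 ccbbNNWw=2 ccbbNNww=1 ccbbNnWW=2 ccbbNnWw=4 ccbbNnww=2 ccbbnnWW=1 ccbbnnWw=2 ccbbnnww=1
CcbbnnWW hits 2/256; gcd=2; 2÷2/256÷2 = 1/128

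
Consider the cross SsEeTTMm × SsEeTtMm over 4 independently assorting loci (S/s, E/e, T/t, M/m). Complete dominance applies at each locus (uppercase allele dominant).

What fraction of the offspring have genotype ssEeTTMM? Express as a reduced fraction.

SsEeTTMm gametes: SETM×2, SETm×2, SeTM×2, SeTm×2, sETM×2, sETm×2, seTM×2, seTm×2
SsEeTtMm gametes: SETM×1, SETm×1, SEtM×1, SEtm×1, SeTM×1, SeTm×1, SetM×1, Setm×1, sETM×1, sETm×1, sEtM×1, sEtm×1, seTM×1, seTm×1, setM×1, setm×1
SsEeTTMm×SsEeTtMm grid (16·16=256): SSEETTMM=2 SSEETTMm=4 SSEETTmm=2 SSEETtMM=2 SSEETtMm=4 SSEETtmm=2 SSEeTTMM=4 SSEeTTMm=8 SSEeTTmm=4 SSEeTtMM=4 SSEeTtMm=8 SSEeTtmm=4 SSeeTTMM=2 SSeeTTMm=4 SSeeTTmm=2 SSeeTtMM=2 SSeeTtMm=4 SSeeTtmm=2 SsEETTMM=4 SsEETTMm=8 SsEETTmm=4 SsEETtMM=4 SsEETtMm=8 SsEETtmm=4 SsEeTTMM=8 SsEeTTMm=16 SsEeTTmm=8 SsEeTtMM=8 SsEeTtMm=16 SsEeTtmm=8 SseeTTMM=4 SseeTTMm=8 SseeTTmm=4 SseeTtMM=4 SseeTtMm=8 SseeTtmm=4 ssEETTMM=2 ssEETTMm=4 ssEETTmm=2 ssEETtMM=2 ssEETtMm=4 ssEETtmm=2 ssEeTTMM=4 ssEeTTMm=8 ssEeTTmm=4 ssEeTtMM=4 ssEeTtMm=8 ssEeTtmm=4 sseeTTMM=2 sseeTTMm=4 sseeTTmm=2 sseeTtMM=2 sseeTtMm=4 sseeTtmm=2
ssEeTTMM hits 4/256; gcd=4; 4÷4/256÷4 = 1/64

P(ssEeTTMM) = 1/64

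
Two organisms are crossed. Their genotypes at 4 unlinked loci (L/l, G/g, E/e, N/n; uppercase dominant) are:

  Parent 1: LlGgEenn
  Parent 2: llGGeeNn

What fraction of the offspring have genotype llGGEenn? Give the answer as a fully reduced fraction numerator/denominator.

P(llGGEenn) = 1/16

LlGgEenn gametes: LGEn×2, LGen×2, LgEn×2, Lgen×2, lGEn×2, lGen×2, lgEn×2, lgen×2
llGGeeNn gametes: lGeN×8, lGen×8
LlGgEenn×llGGeeNn grid (16·16=256): LlGGEeNn=16 LlGGEenn=16 LlGGeeNn=16 LlGGeenn=16 LlGgEeNn=16 LlGgEenn=16 LlGgeeNn=16 LlGgeenn=16 llGGEeNn=16 llGGEenn=16 llGGeeNn=16 llGGeenn=16 llGgEeNn=16 llGgEenn=16 llGgeeNn=16 llGgeenn=16
llGGEenn hits 16/256; gcd=16; 16÷16/256÷16 = 1/16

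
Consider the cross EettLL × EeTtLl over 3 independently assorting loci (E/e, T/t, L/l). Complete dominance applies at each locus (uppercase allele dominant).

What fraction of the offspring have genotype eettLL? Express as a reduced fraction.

EettLL gametes: EtL×4, etL×4
EeTtLl gametes: ETL×1, ETl×1, EtL×1, Etl×1, eTL×1, eTl×1, etL×1, etl×1
EettLL×EeTtLl grid (8·8=64): EETtLL=4 EETtLl=4 EEttLL=4 EEttLl=4 EeTtLL=8 EeTtLl=8 EettLL=8 EettLl=8 eeTtLL=4 eeTtLl=4 eettLL=4 eettLl=4
eettLL hits 4/64; gcd=4; 4÷4/64÷4 = 1/16

P(eettLL) = 1/16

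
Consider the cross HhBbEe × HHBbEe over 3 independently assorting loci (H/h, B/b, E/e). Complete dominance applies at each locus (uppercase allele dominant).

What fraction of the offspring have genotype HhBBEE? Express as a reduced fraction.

P(HhBBEE) = 1/32

HhBbEe gametes: HBE×1, HBe×1, HbE×1, Hbe×1, hBE×1, hBe×1, hbE×1, hbe×1
HHBbEe gametes: HBE×2, HBe×2, HbE×2, Hbe×2
HhBbEe×HHBbEe grid (8·8=64): HHBBEE=2 HHBBEe=4 HHBBee=2 HHBbEE=4 HHBbEe=8 HHBbee=4 HHbbEE=2 HHbbEe=4 HHbbee=2 HhBBEE=2 HhBBEe=4 HhBBee=2 HhBbEE=4 HhBbEe=8 HhBbee=4 HhbbEE=2 HhbbEe=4 Hhbbee=2
HhBBEE hits 2/64; gcd=2; 2÷2/64÷2 = 1/32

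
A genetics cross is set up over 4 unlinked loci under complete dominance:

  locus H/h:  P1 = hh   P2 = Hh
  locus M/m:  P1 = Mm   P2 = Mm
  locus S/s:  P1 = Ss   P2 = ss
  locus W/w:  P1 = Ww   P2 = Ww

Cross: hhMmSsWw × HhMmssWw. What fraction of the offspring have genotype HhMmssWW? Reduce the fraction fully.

hhMmSsWw gametes: hMSW×2, hMSw×2, hMsW×2, hMsw×2, hmSW×2, hmSw×2, hmsW×2, hmsw×2
HhMmssWw gametes: HMsW×2, HMsw×2, HmsW×2, Hmsw×2, hMsW×2, hMsw×2, hmsW×2, hmsw×2
hhMmSsWw×HhMmssWw grid (16·16=256): HhMMSsWW=4 HhMMSsWw=8 HhMMSsww=4 HhMMssWW=4 HhMMssWw=8 HhMMssww=4 HhMmSsWW=8 HhMmSsWw=16 HhMmSsww=8 HhMmssWW=8 HhMmssWw=16 HhMmssww=8 HhmmSsWW=4 HhmmSsWw=8 HhmmSsww=4 HhmmssWW=4 HhmmssWw=8 Hhmmssww=4 hhMMSsWW=4 hhMMSsWw=8 hhMMSsww=4 hhMMssWW=4 hhMMssWw=8 hhMMssww=4 hhMmSsWW=8 hhMmSsWw=16 hhMmSsww=8 hhMmssWW=8 hhMmssWw=16 hhMmssww=8 hhmmSsWW=4 hhmmSsWw=8 hhmmSsww=4 hhmmssWW=4 hhmmssWw=8 hhmmssww=4
HhMmssWW hits 8/256; gcd=8; 8÷8/256÷8 = 1/32

P(HhMmssWW) = 1/32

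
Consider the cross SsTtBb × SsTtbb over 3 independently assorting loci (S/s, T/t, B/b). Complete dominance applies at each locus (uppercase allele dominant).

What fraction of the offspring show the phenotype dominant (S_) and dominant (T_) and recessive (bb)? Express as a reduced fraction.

P(S_ T_ bb) = 9/32

SsTtBb gametes: STB×1, STb×1, StB×1, Stb×1, sTB×1, sTb×1, stB×1, stb×1
SsTtbb gametes: STb×2, Stb×2, sTb×2, stb×2
SsTtBb×SsTtbb grid (8·8=64): SSTTBb=2 SSTTbb=2 SSTtBb=4 SSTtbb=4 SSttBb=2 SSttbb=2 SsTTBb=4 SsTTbb=4 SsTtBb=8 SsTtbb=8 SsttBb=4 Ssttbb=4 ssTTBb=2 ssTTbb=2 ssTtBb=4 ssTtbb=4 ssttBb=2 ssttbb=2
S_ T_ bb hits 18/64; gcd=2; 18÷2/64÷2 = 9/32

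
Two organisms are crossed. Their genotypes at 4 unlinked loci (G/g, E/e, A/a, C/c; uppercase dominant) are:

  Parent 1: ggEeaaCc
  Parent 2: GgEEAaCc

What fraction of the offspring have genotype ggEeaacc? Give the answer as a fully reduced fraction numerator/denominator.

ggEeaaCc gametes: gEaC×4, gEac×4, geaC×4, geac×4
GgEEAaCc gametes: GEAC×2, GEAc×2, GEaC×2, GEac×2, gEAC×2, gEAc×2, gEaC×2, gEac×2
ggEeaaCc×GgEEAaCc grid (16·16=256): GgEEAaCC=8 GgEEAaCc=16 GgEEAacc=8 GgEEaaCC=8 GgEEaaCc=16 GgEEaacc=8 GgEeAaCC=8 GgEeAaCc=16 GgEeAacc=8 GgEeaaCC=8 GgEeaaCc=16 GgEeaacc=8 ggEEAaCC=8 ggEEAaCc=16 ggEEAacc=8 ggEEaaCC=8 ggEEaaCc=16 ggEEaacc=8 ggEeAaCC=8 ggEeAaCc=16 ggEeAacc=8 ggEeaaCC=8 ggEeaaCc=16 ggEeaacc=8
ggEeaacc hits 8/256; gcd=8; 8÷8/256÷8 = 1/32

P(ggEeaacc) = 1/32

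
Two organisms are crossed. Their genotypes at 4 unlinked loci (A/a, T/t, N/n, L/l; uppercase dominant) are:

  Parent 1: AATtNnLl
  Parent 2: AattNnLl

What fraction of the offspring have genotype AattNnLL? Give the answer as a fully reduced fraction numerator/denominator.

AATtNnLl gametes: ATNL×2, ATNl×2, ATnL×2, ATnl×2, AtNL×2, AtNl×2, AtnL×2, Atnl×2
AattNnLl gametes: AtNL×2, AtNl×2, AtnL×2, Atnl×2, atNL×2, atNl×2, atnL×2, atnl×2
AATtNnLl×AattNnLl grid (16·16=256): AATtNNLL=4 AATtNNLl=8 AATtNNll=4 AATtNnLL=8 AATtNnLl=16 AATtNnll=8 AATtnnLL=4 AATtnnLl=8 AATtnnll=4 AAttNNLL=4 AAttNNLl=8 AAttNNll=4 AAttNnLL=8 AAttNnLl=16 AAttNnll=8 AAttnnLL=4 AAttnnLl=8 AAttnnll=4 AaTtNNLL=4 AaTtNNLl=8 AaTtNNll=4 AaTtNnLL=8 AaTtNnLl=16 AaTtNnll=8 AaTtnnLL=4 AaTtnnLl=8 AaTtnnll=4 AattNNLL=4 AattNNLl=8 AattNNll=4 AattNnLL=8 AattNnLl=16 AattNnll=8 AattnnLL=4 AattnnLl=8 Aattnnll=4
AattNnLL hits 8/256; gcd=8; 8÷8/256÷8 = 1/32

P(AattNnLL) = 1/32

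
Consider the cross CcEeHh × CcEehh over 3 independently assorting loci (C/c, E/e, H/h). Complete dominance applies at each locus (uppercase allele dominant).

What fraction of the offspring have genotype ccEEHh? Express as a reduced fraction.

CcEeHh gametes: CEH×1, CEh×1, CeH×1, Ceh×1, cEH×1, cEh×1, ceH×1, ceh×1
CcEehh gametes: CEh×2, Ceh×2, cEh×2, ceh×2
CcEeHh×CcEehh grid (8·8=64): CCEEHh=2 CCEEhh=2 CCEeHh=4 CCEehh=4 CCeeHh=2 CCeehh=2 CcEEHh=4 CcEEhh=4 CcEeHh=8 CcEehh=8 CceeHh=4 Cceehh=4 ccEEHh=2 ccEEhh=2 ccEeHh=4 ccEehh=4 cceeHh=2 cceehh=2
ccEEHh hits 2/64; gcd=2; 2÷2/64÷2 = 1/32

P(ccEEHh) = 1/32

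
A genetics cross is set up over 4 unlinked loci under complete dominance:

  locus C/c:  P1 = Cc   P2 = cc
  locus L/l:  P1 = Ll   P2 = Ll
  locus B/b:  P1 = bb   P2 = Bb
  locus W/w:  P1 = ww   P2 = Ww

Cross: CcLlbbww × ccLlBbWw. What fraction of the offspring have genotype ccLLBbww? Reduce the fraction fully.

P(ccLLBbww) = 1/32

CcLlbbww gametes: CLbw×4, Clbw×4, cLbw×4, clbw×4
ccLlBbWw gametes: cLBW×2, cLBw×2, cLbW×2, cLbw×2, clBW×2, clBw×2, clbW×2, clbw×2
CcLlbbww×ccLlBbWw grid (16·16=256): CcLLBbWw=8 CcLLBbww=8 CcLLbbWw=8 CcLLbbww=8 CcLlBbWw=16 CcLlBbww=16 CcLlbbWw=16 CcLlbbww=16 CcllBbWw=8 CcllBbww=8 CcllbbWw=8 Ccllbbww=8 ccLLBbWw=8 ccLLBbww=8 ccLLbbWw=8 ccLLbbww=8 ccLlBbWw=16 ccLlBbww=16 ccLlbbWw=16 ccLlbbww=16 ccllBbWw=8 ccllBbww=8 ccllbbWw=8 ccllbbww=8
ccLLBbww hits 8/256; gcd=8; 8÷8/256÷8 = 1/32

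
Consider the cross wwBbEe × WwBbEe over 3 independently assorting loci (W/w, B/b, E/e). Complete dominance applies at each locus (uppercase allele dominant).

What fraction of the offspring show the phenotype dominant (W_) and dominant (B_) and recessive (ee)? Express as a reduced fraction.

P(W_ B_ ee) = 3/32

wwBbEe gametes: wBE×2, wBe×2, wbE×2, wbe×2
WwBbEe gametes: WBE×1, WBe×1, WbE×1, Wbe×1, wBE×1, wBe×1, wbE×1, wbe×1
wwBbEe×WwBbEe grid (8·8=64): WwBBEE=2 WwBBEe=4 WwBBee=2 WwBbEE=4 WwBbEe=8 WwBbee=4 WwbbEE=2 WwbbEe=4 Wwbbee=2 wwBBEE=2 wwBBEe=4 wwBBee=2 wwBbEE=4 wwBbEe=8 wwBbee=4 wwbbEE=2 wwbbEe=4 wwbbee=2
W_ B_ ee hits 6/64; gcd=2; 6÷2/64÷2 = 3/32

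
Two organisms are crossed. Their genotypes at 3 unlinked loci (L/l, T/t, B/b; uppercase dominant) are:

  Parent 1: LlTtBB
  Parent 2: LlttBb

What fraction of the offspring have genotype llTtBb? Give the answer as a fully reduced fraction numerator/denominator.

LlTtBB gametes: LTB×2, LtB×2, lTB×2, ltB×2
LlttBb gametes: LtB×2, Ltb×2, ltB×2, ltb×2
LlTtBB×LlttBb grid (8·8=64): LLTtBB=4 LLTtBb=4 LLttBB=4 LLttBb=4 LlTtBB=8 LlTtBb=8 LlttBB=8 LlttBb=8 llTtBB=4 llTtBb=4 llttBB=4 llttBb=4
llTtBb hits 4/64; gcd=4; 4÷4/64÷4 = 1/16

P(llTtBb) = 1/16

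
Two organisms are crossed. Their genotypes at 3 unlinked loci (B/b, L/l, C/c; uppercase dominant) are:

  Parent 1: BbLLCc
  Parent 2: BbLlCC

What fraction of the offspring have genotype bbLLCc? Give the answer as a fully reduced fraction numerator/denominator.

BbLLCc gametes: BLC×2, BLc×2, bLC×2, bLc×2
BbLlCC gametes: BLC×2, BlC×2, bLC×2, blC×2
BbLLCc×BbLlCC grid (8·8=64): BBLLCC=4 BBLLCc=4 BBLlCC=4 BBLlCc=4 BbLLCC=8 BbLLCc=8 BbLlCC=8 BbLlCc=8 bbLLCC=4 bbLLCc=4 bbLlCC=4 bbLlCc=4
bbLLCc hits 4/64; gcd=4; 4÷4/64÷4 = 1/16

P(bbLLCc) = 1/16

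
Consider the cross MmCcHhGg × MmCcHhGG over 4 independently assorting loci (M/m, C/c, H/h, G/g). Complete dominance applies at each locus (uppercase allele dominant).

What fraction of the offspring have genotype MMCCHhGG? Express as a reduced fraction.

MmCcHhGg gametes: MCHG×1, MCHg×1, MChG×1, MChg×1, McHG×1, McHg×1, MchG×1, Mchg×1, mCHG×1, mCHg×1, mChG×1, mChg×1, mcHG×1, mcHg×1, mchG×1, mchg×1
MmCcHhGG gametes: MCHG×2, MChG×2, McHG×2, MchG×2, mCHG×2, mChG×2, mcHG×2, mchG×2
MmCcHhGg×MmCcHhGG grid (16·16=256): MMCCHHGG=2 MMCCHHGg=2 MMCCHhGG=4 MMCCHhGg=4 MMCChhGG=2 MMCChhGg=2 MMCcHHGG=4 MMCcHHGg=4 MMCcHhGG=8 MMCcHhGg=8 MMCchhGG=4 MMCchhGg=4 MMccHHGG=2 MMccHHGg=2 MMccHhGG=4 MMccHhGg=4 MMcchhGG=2 MMcchhGg=2 MmCCHHGG=4 MmCCHHGg=4 MmCCHhGG=8 MmCCHhGg=8 MmCChhGG=4 MmCChhGg=4 MmCcHHGG=8 MmCcHHGg=8 MmCcHhGG=16 MmCcHhGg=16 MmCchhGG=8 MmCchhGg=8 MmccHHGG=4 MmccHHGg=4 MmccHhGG=8 MmccHhGg=8 MmcchhGG=4 MmcchhGg=4 mmCCHHGG=2 mmCCHHGg=2 mmCCHhGG=4 mmCCHhGg=4 mmCChhGG=2 mmCChhGg=2 mmCcHHGG=4 mmCcHHGg=4 mmCcHhGG=8 mmCcHhGg=8 mmCchhGG=4 mmCchhGg=4 mmccHHGG=2 mmccHHGg=2 mmccHhGG=4 mmccHhGg=4 mmcchhGG=2 mmcchhGg=2
MMCCHhGG hits 4/256; gcd=4; 4÷4/256÷4 = 1/64

P(MMCCHhGG) = 1/64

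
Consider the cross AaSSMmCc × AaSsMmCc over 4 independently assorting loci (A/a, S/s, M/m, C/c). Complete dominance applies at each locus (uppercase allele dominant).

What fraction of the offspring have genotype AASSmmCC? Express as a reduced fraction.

AaSSMmCc gametes: ASMC×2, ASMc×2, ASmC×2, ASmc×2, aSMC×2, aSMc×2, aSmC×2, aSmc×2
AaSsMmCc gametes: ASMC×1, ASMc×1, ASmC×1, ASmc×1, AsMC×1, AsMc×1, AsmC×1, Asmc×1, aSMC×1, aSMc×1, aSmC×1, aSmc×1, asMC×1, asMc×1, asmC×1, asmc×1
AaSSMmCc×AaSsMmCc grid (16·16=256): AASSMMCC=2 AASSMMCc=4 AASSMMcc=2 AASSMmCC=4 AASSMmCc=8 AASSMmcc=4 AASSmmCC=2 AASSmmCc=4 AASSmmcc=2 AASsMMCC=2 AASsMMCc=4 AASsMMcc=2 AASsMmCC=4 AASsMmCc=8 AASsMmcc=4 AASsmmCC=2 AASsmmCc=4 AASsmmcc=2 AaSSMMCC=4 AaSSMMCc=8 AaSSMMcc=4 AaSSMmCC=8 AaSSMmCc=16 AaSSMmcc=8 AaSSmmCC=4 AaSSmmCc=8 AaSSmmcc=4 AaSsMMCC=4 AaSsMMCc=8 AaSsMMcc=4 AaSsMmCC=8 AaSsMmCc=16 AaSsMmcc=8 AaSsmmCC=4 AaSsmmCc=8 AaSsmmcc=4 aaSSMMCC=2 aaSSMMCc=4 aaSSMMcc=2 aaSSMmCC=4 aaSSMmCc=8 aaSSMmcc=4 aaSSmmCC=2 aaSSmmCc=4 aaSSmmcc=2 aaSsMMCC=2 aaSsMMCc=4 aaSsMMcc=2 aaSsMmCC=4 aaSsMmCc=8 aaSsMmcc=4 aaSsmmCC=2 aaSsmmCc=4 aaSsmmcc=2
AASSmmCC hits 2/256; gcd=2; 2÷2/256÷2 = 1/128

P(AASSmmCC) = 1/128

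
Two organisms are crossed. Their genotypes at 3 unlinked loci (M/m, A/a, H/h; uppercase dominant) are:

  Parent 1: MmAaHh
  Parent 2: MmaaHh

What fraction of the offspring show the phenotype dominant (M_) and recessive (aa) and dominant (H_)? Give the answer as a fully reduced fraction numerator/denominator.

P(M_ aa H_) = 9/32

MmAaHh gametes: MAH×1, MAh×1, MaH×1, Mah×1, mAH×1, mAh×1, maH×1, mah×1
MmaaHh gametes: MaH×2, Mah×2, maH×2, mah×2
MmAaHh×MmaaHh grid (8·8=64): MMAaHH=2 MMAaHh=4 MMAahh=2 MMaaHH=2 MMaaHh=4 MMaahh=2 MmAaHH=4 MmAaHh=8 MmAahh=4 MmaaHH=4 MmaaHh=8 Mmaahh=4 mmAaHH=2 mmAaHh=4 mmAahh=2 mmaaHH=2 mmaaHh=4 mmaahh=2
M_ aa H_ hits 18/64; gcd=2; 18÷2/64÷2 = 9/32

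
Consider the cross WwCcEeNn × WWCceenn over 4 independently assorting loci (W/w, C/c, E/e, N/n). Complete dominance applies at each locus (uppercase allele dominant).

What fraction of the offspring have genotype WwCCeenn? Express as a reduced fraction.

WwCcEeNn gametes: WCEN×1, WCEn×1, WCeN×1, WCen×1, WcEN×1, WcEn×1, WceN×1, Wcen×1, wCEN×1, wCEn×1, wCeN×1, wCen×1, wcEN×1, wcEn×1, wceN×1, wcen×1
WWCceenn gametes: WCen×8, Wcen×8
WwCcEeNn×WWCceenn grid (16·16=256): WWCCEeNn=8 WWCCEenn=8 WWCCeeNn=8 WWCCeenn=8 WWCcEeNn=16 WWCcEenn=16 WWCceeNn=16 WWCceenn=16 WWccEeNn=8 WWccEenn=8 WWcceeNn=8 WWcceenn=8 WwCCEeNn=8 WwCCEenn=8 WwCCeeNn=8 WwCCeenn=8 WwCcEeNn=16 WwCcEenn=16 WwCceeNn=16 WwCceenn=16 WwccEeNn=8 WwccEenn=8 WwcceeNn=8 Wwcceenn=8
WwCCeenn hits 8/256; gcd=8; 8÷8/256÷8 = 1/32

P(WwCCeenn) = 1/32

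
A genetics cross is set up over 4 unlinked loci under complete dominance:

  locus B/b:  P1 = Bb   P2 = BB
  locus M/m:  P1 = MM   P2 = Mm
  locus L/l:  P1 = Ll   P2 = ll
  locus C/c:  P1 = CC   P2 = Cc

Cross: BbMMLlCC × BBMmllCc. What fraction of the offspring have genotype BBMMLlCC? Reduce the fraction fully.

P(BBMMLlCC) = 1/16

BbMMLlCC gametes: BMLC×4, BMlC×4, bMLC×4, bMlC×4
BBMmllCc gametes: BMlC×4, BMlc×4, BmlC×4, Bmlc×4
BbMMLlCC×BBMmllCc grid (16·16=256): BBMMLlCC=16 BBMMLlCc=16 BBMMllCC=16 BBMMllCc=16 BBMmLlCC=16 BBMmLlCc=16 BBMmllCC=16 BBMmllCc=16 BbMMLlCC=16 BbMMLlCc=16 BbMMllCC=16 BbMMllCc=16 BbMmLlCC=16 BbMmLlCc=16 BbMmllCC=16 BbMmllCc=16
BBMMLlCC hits 16/256; gcd=16; 16÷16/256÷16 = 1/16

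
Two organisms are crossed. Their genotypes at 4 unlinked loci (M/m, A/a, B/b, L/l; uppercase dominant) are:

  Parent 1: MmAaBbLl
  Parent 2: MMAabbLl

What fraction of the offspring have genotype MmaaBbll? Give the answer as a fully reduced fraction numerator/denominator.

P(MmaaBbll) = 1/64

MmAaBbLl gametes: MABL×1, MABl×1, MAbL×1, MAbl×1, MaBL×1, MaBl×1, MabL×1, Mabl×1, mABL×1, mABl×1, mAbL×1, mAbl×1, maBL×1, maBl×1, mabL×1, mabl×1
MMAabbLl gametes: MAbL×4, MAbl×4, MabL×4, Mabl×4
MmAaBbLl×MMAabbLl grid (16·16=256): MMAABbLL=4 MMAABbLl=8 MMAABbll=4 MMAAbbLL=4 MMAAbbLl=8 MMAAbbll=4 MMAaBbLL=8 MMAaBbLl=16 MMAaBbll=8 MMAabbLL=8 MMAabbLl=16 MMAabbll=8 MMaaBbLL=4 MMaaBbLl=8 MMaaBbll=4 MMaabbLL=4 MMaabbLl=8 MMaabbll=4 MmAABbLL=4 MmAABbLl=8 MmAABbll=4 MmAAbbLL=4 MmAAbbLl=8 MmAAbbll=4 MmAaBbLL=8 MmAaBbLl=16 MmAaBbll=8 MmAabbLL=8 MmAabbLl=16 MmAabbll=8 MmaaBbLL=4 MmaaBbLl=8 MmaaBbll=4 MmaabbLL=4 MmaabbLl=8 Mmaabbll=4
MmaaBbll hits 4/256; gcd=4; 4÷4/256÷4 = 1/64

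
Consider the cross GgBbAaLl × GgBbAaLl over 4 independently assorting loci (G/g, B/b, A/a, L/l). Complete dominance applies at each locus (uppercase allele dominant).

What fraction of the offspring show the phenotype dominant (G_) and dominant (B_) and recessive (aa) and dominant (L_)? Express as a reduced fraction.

GgBbAaLl gametes: GBAL×1, GBAl×1, GBaL×1, GBal×1, GbAL×1, GbAl×1, GbaL×1, Gbal×1, gBAL×1, gBAl×1, gBaL×1, gBal×1, gbAL×1, gbAl×1, gbaL×1, gbal×1
GgBbAaLl gametes: GBAL×1, GBAl×1, GBaL×1, GBal×1, GbAL×1, GbAl×1, GbaL×1, Gbal×1, gBAL×1, gBAl×1, gBaL×1, gBal×1, gbAL×1, gbAl×1, gbaL×1, gbal×1
GgBbAaLl×GgBbAaLl grid (16·16=256): GGBBAALL=1 GGBBAALl=2 GGBBAAll=1 GGBBAaLL=2 GGBBAaLl=4 GGBBAall=2 GGBBaaLL=1 GGBBaaLl=2 GGBBaall=1 GGBbAALL=2 GGBbAALl=4 GGBbAAll=2 GGBbAaLL=4 GGBbAaLl=8 GGBbAall=4 GGBbaaLL=2 GGBbaaLl=4 GGBbaall=2 GGbbAALL=1 GGbbAALl=2 GGbbAAll=1 GGbbAaLL=2 GGbbAaLl=4 GGbbAall=2 GGbbaaLL=1 GGbbaaLl=2 GGbbaall=1 GgBBAALL=2 GgBBAALl=4 GgBBAAll=2 GgBBAaLL=4 GgBBAaLl=8 GgBBAall=4 GgBBaaLL=2 GgBBaaLl=4 GgBBaall=2 GgBbAALL=4 GgBbAALl=8 GgBbAAll=4 GgBbAaLL=8 GgBbAaLl=16 GgBbAall=8 GgBbaaLL=4 GgBbaaLl=8 GgBbaall=4 GgbbAALL=2 GgbbAALl=4 GgbbAAll=2 GgbbAaLL=4 GgbbAaLl=8 GgbbAall=4 GgbbaaLL=2 GgbbaaLl=4 Ggbbaall=2 ggBBAALL=1 ggBBAALl=2 ggBBAAll=1 ggBBAaLL=2 ggBBAaLl=4 ggBBAall=2 ggBBaaLL=1 ggBBaaLl=2 ggBBaall=1 ggBbAALL=2 ggBbAALl=4 ggBbAAll=2 ggBbAaLL=4 ggBbAaLl=8 ggBbAall=4 ggBbaaLL=2 ggBbaaLl=4 ggBbaall=2 ggbbAALL=1 ggbbAALl=2 ggbbAAll=1 ggbbAaLL=2 ggbbAaLl=4 ggbbAall=2 ggbbaaLL=1 ggbbaaLl=2 ggbbaall=1
G_ B_ aa L_ hits 27/256; gcd=1; 27÷1/256÷1 = 27/256

P(G_ B_ aa L_) = 27/256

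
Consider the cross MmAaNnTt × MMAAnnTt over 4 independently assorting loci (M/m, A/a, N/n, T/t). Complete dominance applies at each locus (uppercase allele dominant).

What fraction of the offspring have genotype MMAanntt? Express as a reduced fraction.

P(MMAanntt) = 1/32

MmAaNnTt gametes: MANT×1, MANt×1, MAnT×1, MAnt×1, MaNT×1, MaNt×1, ManT×1, Mant×1, mANT×1, mANt×1, mAnT×1, mAnt×1, maNT×1, maNt×1, manT×1, mant×1
MMAAnnTt gametes: MAnT×8, MAnt×8
MmAaNnTt×MMAAnnTt grid (16·16=256): MMAANnTT=8 MMAANnTt=16 MMAANntt=8 MMAAnnTT=8 MMAAnnTt=16 MMAAnntt=8 MMAaNnTT=8 MMAaNnTt=16 MMAaNntt=8 MMAannTT=8 MMAannTt=16 MMAanntt=8 MmAANnTT=8 MmAANnTt=16 MmAANntt=8 MmAAnnTT=8 MmAAnnTt=16 MmAAnntt=8 MmAaNnTT=8 MmAaNnTt=16 MmAaNntt=8 MmAannTT=8 MmAannTt=16 MmAanntt=8
MMAanntt hits 8/256; gcd=8; 8÷8/256÷8 = 1/32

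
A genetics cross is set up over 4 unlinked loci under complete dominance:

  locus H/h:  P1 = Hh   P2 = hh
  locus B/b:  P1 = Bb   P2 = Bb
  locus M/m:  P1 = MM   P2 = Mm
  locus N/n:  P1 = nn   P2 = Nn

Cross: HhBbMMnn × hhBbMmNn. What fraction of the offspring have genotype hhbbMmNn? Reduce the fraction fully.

HhBbMMnn gametes: HBMn×4, HbMn×4, hBMn×4, hbMn×4
hhBbMmNn gametes: hBMN×2, hBMn×2, hBmN×2, hBmn×2, hbMN×2, hbMn×2, hbmN×2, hbmn×2
HhBbMMnn×hhBbMmNn grid (16·16=256): HhBBMMNn=8 HhBBMMnn=8 HhBBMmNn=8 HhBBMmnn=8 HhBbMMNn=16 HhBbMMnn=16 HhBbMmNn=16 HhBbMmnn=16 HhbbMMNn=8 HhbbMMnn=8 HhbbMmNn=8 HhbbMmnn=8 hhBBMMNn=8 hhBBMMnn=8 hhBBMmNn=8 hhBBMmnn=8 hhBbMMNn=16 hhBbMMnn=16 hhBbMmNn=16 hhBbMmnn=16 hhbbMMNn=8 hhbbMMnn=8 hhbbMmNn=8 hhbbMmnn=8
hhbbMmNn hits 8/256; gcd=8; 8÷8/256÷8 = 1/32

P(hhbbMmNn) = 1/32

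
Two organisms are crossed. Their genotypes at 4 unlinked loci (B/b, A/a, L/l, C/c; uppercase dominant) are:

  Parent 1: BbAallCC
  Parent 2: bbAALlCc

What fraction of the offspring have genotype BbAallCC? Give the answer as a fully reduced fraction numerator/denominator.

BbAallCC gametes: BAlC×4, BalC×4, bAlC×4, balC×4
bbAALlCc gametes: bALC×4, bALc×4, bAlC×4, bAlc×4
BbAallCC×bbAALlCc grid (16·16=256): BbAALlCC=16 BbAALlCc=16 BbAAllCC=16 BbAAllCc=16 BbAaLlCC=16 BbAaLlCc=16 BbAallCC=16 BbAallCc=16 bbAALlCC=16 bbAALlCc=16 bbAAllCC=16 bbAAllCc=16 bbAaLlCC=16 bbAaLlCc=16 bbAallCC=16 bbAallCc=16
BbAallCC hits 16/256; gcd=16; 16÷16/256÷16 = 1/16

P(BbAallCC) = 1/16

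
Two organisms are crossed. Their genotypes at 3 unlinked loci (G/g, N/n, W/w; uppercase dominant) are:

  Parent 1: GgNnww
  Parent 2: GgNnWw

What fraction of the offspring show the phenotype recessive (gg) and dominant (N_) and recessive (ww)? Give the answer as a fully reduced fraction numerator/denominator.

GgNnww gametes: GNw×2, Gnw×2, gNw×2, gnw×2
GgNnWw gametes: GNW×1, GNw×1, GnW×1, Gnw×1, gNW×1, gNw×1, gnW×1, gnw×1
GgNnww×GgNnWw grid (8·8=64): GGNNWw=2 GGNNww=2 GGNnWw=4 GGNnww=4 GGnnWw=2 GGnnww=2 GgNNWw=4 GgNNww=4 GgNnWw=8 GgNnww=8 GgnnWw=4 Ggnnww=4 ggNNWw=2 ggNNww=2 ggNnWw=4 ggNnww=4 ggnnWw=2 ggnnww=2
gg N_ ww hits 6/64; gcd=2; 6÷2/64÷2 = 3/32

P(gg N_ ww) = 3/32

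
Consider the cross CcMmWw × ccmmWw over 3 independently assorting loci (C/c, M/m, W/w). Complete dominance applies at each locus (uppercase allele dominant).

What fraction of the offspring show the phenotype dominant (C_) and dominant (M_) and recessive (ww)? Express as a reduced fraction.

CcMmWw gametes: CMW×1, CMw×1, CmW×1, Cmw×1, cMW×1, cMw×1, cmW×1, cmw×1
ccmmWw gametes: cmW×4, cmw×4
CcMmWw×ccmmWw grid (8·8=64): CcMmWW=4 CcMmWw=8 CcMmww=4 CcmmWW=4 CcmmWw=8 Ccmmww=4 ccMmWW=4 ccMmWw=8 ccMmww=4 ccmmWW=4 ccmmWw=8 ccmmww=4
C_ M_ ww hits 4/64; gcd=4; 4÷4/64÷4 = 1/16

P(C_ M_ ww) = 1/16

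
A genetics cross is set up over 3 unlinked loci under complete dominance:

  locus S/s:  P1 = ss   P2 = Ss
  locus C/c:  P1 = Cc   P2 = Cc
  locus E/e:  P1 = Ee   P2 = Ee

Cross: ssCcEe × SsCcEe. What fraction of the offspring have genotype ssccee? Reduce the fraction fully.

ssCcEe gametes: sCE×2, sCe×2, scE×2, sce×2
SsCcEe gametes: SCE×1, SCe×1, ScE×1, Sce×1, sCE×1, sCe×1, scE×1, sce×1
ssCcEe×SsCcEe grid (8·8=64): SsCCEE=2 SsCCEe=4 SsCCee=2 SsCcEE=4 SsCcEe=8 SsCcee=4 SsccEE=2 SsccEe=4 Ssccee=2 ssCCEE=2 ssCCEe=4 ssCCee=2 ssCcEE=4 ssCcEe=8 ssCcee=4 ssccEE=2 ssccEe=4 ssccee=2
ssccee hits 2/64; gcd=2; 2÷2/64÷2 = 1/32

P(ssccee) = 1/32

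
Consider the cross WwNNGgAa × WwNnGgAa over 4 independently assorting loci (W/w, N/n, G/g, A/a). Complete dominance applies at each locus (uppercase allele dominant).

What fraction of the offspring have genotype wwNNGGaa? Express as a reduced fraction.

P(wwNNGGaa) = 1/128

WwNNGgAa gametes: WNGA×2, WNGa×2, WNgA×2, WNga×2, wNGA×2, wNGa×2, wNgA×2, wNga×2
WwNnGgAa gametes: WNGA×1, WNGa×1, WNgA×1, WNga×1, WnGA×1, WnGa×1, WngA×1, Wnga×1, wNGA×1, wNGa×1, wNgA×1, wNga×1, wnGA×1, wnGa×1, wngA×1, wnga×1
WwNNGgAa×WwNnGgAa grid (16·16=256): WWNNGGAA=2 WWNNGGAa=4 WWNNGGaa=2 WWNNGgAA=4 WWNNGgAa=8 WWNNGgaa=4 WWNNggAA=2 WWNNggAa=4 WWNNggaa=2 WWNnGGAA=2 WWNnGGAa=4 WWNnGGaa=2 WWNnGgAA=4 WWNnGgAa=8 WWNnGgaa=4 WWNnggAA=2 WWNnggAa=4 WWNnggaa=2 WwNNGGAA=4 WwNNGGAa=8 WwNNGGaa=4 WwNNGgAA=8 WwNNGgAa=16 WwNNGgaa=8 WwNNggAA=4 WwNNggAa=8 WwNNggaa=4 WwNnGGAA=4 WwNnGGAa=8 WwNnGGaa=4 WwNnGgAA=8 WwNnGgAa=16 WwNnGgaa=8 WwNnggAA=4 WwNnggAa=8 WwNnggaa=4 wwNNGGAA=2 wwNNGGAa=4 wwNNGGaa=2 wwNNGgAA=4 wwNNGgAa=8 wwNNGgaa=4 wwNNggAA=2 wwNNggAa=4 wwNNggaa=2 wwNnGGAA=2 wwNnGGAa=4 wwNnGGaa=2 wwNnGgAA=4 wwNnGgAa=8 wwNnGgaa=4 wwNnggAA=2 wwNnggAa=4 wwNnggaa=2
wwNNGGaa hits 2/256; gcd=2; 2÷2/256÷2 = 1/128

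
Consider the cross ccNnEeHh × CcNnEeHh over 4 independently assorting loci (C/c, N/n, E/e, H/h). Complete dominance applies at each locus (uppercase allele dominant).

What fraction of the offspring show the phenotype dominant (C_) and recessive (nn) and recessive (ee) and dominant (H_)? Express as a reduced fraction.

P(C_ nn ee H_) = 3/128

ccNnEeHh gametes: cNEH×2, cNEh×2, cNeH×2, cNeh×2, cnEH×2, cnEh×2, cneH×2, cneh×2
CcNnEeHh gametes: CNEH×1, CNEh×1, CNeH×1, CNeh×1, CnEH×1, CnEh×1, CneH×1, Cneh×1, cNEH×1, cNEh×1, cNeH×1, cNeh×1, cnEH×1, cnEh×1, cneH×1, cneh×1
ccNnEeHh×CcNnEeHh grid (16·16=256): CcNNEEHH=2 CcNNEEHh=4 CcNNEEhh=2 CcNNEeHH=4 CcNNEeHh=8 CcNNEehh=4 CcNNeeHH=2 CcNNeeHh=4 CcNNeehh=2 CcNnEEHH=4 CcNnEEHh=8 CcNnEEhh=4 CcNnEeHH=8 CcNnEeHh=16 CcNnEehh=8 CcNneeHH=4 CcNneeHh=8 CcNneehh=4 CcnnEEHH=2 CcnnEEHh=4 CcnnEEhh=2 CcnnEeHH=4 CcnnEeHh=8 CcnnEehh=4 CcnneeHH=2 CcnneeHh=4 Ccnneehh=2 ccNNEEHH=2 ccNNEEHh=4 ccNNEEhh=2 ccNNEeHH=4 ccNNEeHh=8 ccNNEehh=4 ccNNeeHH=2 ccNNeeHh=4 ccNNeehh=2 ccNnEEHH=4 ccNnEEHh=8 ccNnEEhh=4 ccNnEeHH=8 ccNnEeHh=16 ccNnEehh=8 ccNneeHH=4 ccNneeHh=8 ccNneehh=4 ccnnEEHH=2 ccnnEEHh=4 ccnnEEhh=2 ccnnEeHH=4 ccnnEeHh=8 ccnnEehh=4 ccnneeHH=2 ccnneeHh=4 ccnneehh=2
C_ nn ee H_ hits 6/256; gcd=2; 6÷2/256÷2 = 3/128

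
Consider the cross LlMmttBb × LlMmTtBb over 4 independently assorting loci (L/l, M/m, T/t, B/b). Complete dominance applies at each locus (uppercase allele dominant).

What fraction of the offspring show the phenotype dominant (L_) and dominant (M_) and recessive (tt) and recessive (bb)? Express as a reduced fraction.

LlMmttBb gametes: LMtB×2, LMtb×2, LmtB×2, Lmtb×2, lMtB×2, lMtb×2, lmtB×2, lmtb×2
LlMmTtBb gametes: LMTB×1, LMTb×1, LMtB×1, LMtb×1, LmTB×1, LmTb×1, LmtB×1, Lmtb×1, lMTB×1, lMTb×1, lMtB×1, lMtb×1, lmTB×1, lmTb×1, lmtB×1, lmtb×1
LlMmttBb×LlMmTtBb grid (16·16=256): LLMMTtBB=2 LLMMTtBb=4 LLMMTtbb=2 LLMMttBB=2 LLMMttBb=4 LLMMttbb=2 LLMmTtBB=4 LLMmTtBb=8 LLMmTtbb=4 LLMmttBB=4 LLMmttBb=8 LLMmttbb=4 LLmmTtBB=2 LLmmTtBb=4 LLmmTtbb=2 LLmmttBB=2 LLmmttBb=4 LLmmttbb=2 LlMMTtBB=4 LlMMTtBb=8 LlMMTtbb=4 LlMMttBB=4 LlMMttBb=8 LlMMttbb=4 LlMmTtBB=8 LlMmTtBb=16 LlMmTtbb=8 LlMmttBB=8 LlMmttBb=16 LlMmttbb=8 LlmmTtBB=4 LlmmTtBb=8 LlmmTtbb=4 LlmmttBB=4 LlmmttBb=8 Llmmttbb=4 llMMTtBB=2 llMMTtBb=4 llMMTtbb=2 llMMttBB=2 llMMttBb=4 llMMttbb=2 llMmTtBB=4 llMmTtBb=8 llMmTtbb=4 llMmttBB=4 llMmttBb=8 llMmttbb=4 llmmTtBB=2 llmmTtBb=4 llmmTtbb=2 llmmttBB=2 llmmttBb=4 llmmttbb=2
L_ M_ tt bb hits 18/256; gcd=2; 18÷2/256÷2 = 9/128

P(L_ M_ tt bb) = 9/128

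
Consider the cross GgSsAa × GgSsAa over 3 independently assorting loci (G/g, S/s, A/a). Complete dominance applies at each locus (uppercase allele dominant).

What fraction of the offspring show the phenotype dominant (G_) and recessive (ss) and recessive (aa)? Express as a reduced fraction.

GgSsAa gametes: GSA×1, GSa×1, GsA×1, Gsa×1, gSA×1, gSa×1, gsA×1, gsa×1
GgSsAa gametes: GSA×1, GSa×1, GsA×1, Gsa×1, gSA×1, gSa×1, gsA×1, gsa×1
GgSsAa×GgSsAa grid (8·8=64): GGSSAA=1 GGSSAa=2 GGSSaa=1 GGSsAA=2 GGSsAa=4 GGSsaa=2 GGssAA=1 GGssAa=2 GGssaa=1 GgSSAA=2 GgSSAa=4 GgSSaa=2 GgSsAA=4 GgSsAa=8 GgSsaa=4 GgssAA=2 GgssAa=4 Ggssaa=2 ggSSAA=1 ggSSAa=2 ggSSaa=1 ggSsAA=2 ggSsAa=4 ggSsaa=2 ggssAA=1 ggssAa=2 ggssaa=1
G_ ss aa hits 3/64; gcd=1; 3÷1/64÷1 = 3/64

P(G_ ss aa) = 3/64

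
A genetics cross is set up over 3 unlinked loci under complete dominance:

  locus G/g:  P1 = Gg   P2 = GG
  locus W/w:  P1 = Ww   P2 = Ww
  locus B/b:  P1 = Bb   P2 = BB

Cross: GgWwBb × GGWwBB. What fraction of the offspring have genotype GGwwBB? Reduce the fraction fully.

P(GGwwBB) = 1/16

GgWwBb gametes: GWB×1, GWb×1, GwB×1, Gwb×1, gWB×1, gWb×1, gwB×1, gwb×1
GGWwBB gametes: GWB×4, GwB×4
GgWwBb×GGWwBB grid (8·8=64): GGWWBB=4 GGWWBb=4 GGWwBB=8 GGWwBb=8 GGwwBB=4 GGwwBb=4 GgWWBB=4 GgWWBb=4 GgWwBB=8 GgWwBb=8 GgwwBB=4 GgwwBb=4
GGwwBB hits 4/64; gcd=4; 4÷4/64÷4 = 1/16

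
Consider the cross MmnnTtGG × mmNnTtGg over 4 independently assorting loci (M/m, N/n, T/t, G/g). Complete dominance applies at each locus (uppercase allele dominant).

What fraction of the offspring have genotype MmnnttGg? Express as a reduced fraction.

MmnnTtGG gametes: MnTG×4, MntG×4, mnTG×4, mntG×4
mmNnTtGg gametes: mNTG×2, mNTg×2, mNtG×2, mNtg×2, mnTG×2, mnTg×2, mntG×2, mntg×2
MmnnTtGG×mmNnTtGg grid (16·16=256): MmNnTTGG=8 MmNnTTGg=8 MmNnTtGG=16 MmNnTtGg=16 MmNnttGG=8 MmNnttGg=8 MmnnTTGG=8 MmnnTTGg=8 MmnnTtGG=16 MmnnTtGg=16 MmnnttGG=8 MmnnttGg=8 mmNnTTGG=8 mmNnTTGg=8 mmNnTtGG=16 mmNnTtGg=16 mmNnttGG=8 mmNnttGg=8 mmnnTTGG=8 mmnnTTGg=8 mmnnTtGG=16 mmnnTtGg=16 mmnnttGG=8 mmnnttGg=8
MmnnttGg hits 8/256; gcd=8; 8÷8/256÷8 = 1/32

P(MmnnttGg) = 1/32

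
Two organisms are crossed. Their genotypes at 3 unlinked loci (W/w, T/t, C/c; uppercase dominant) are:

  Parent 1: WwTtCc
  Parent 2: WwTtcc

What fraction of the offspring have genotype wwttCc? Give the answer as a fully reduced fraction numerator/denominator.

WwTtCc gametes: WTC×1, WTc×1, WtC×1, Wtc×1, wTC×1, wTc×1, wtC×1, wtc×1
WwTtcc gametes: WTc×2, Wtc×2, wTc×2, wtc×2
WwTtCc×WwTtcc grid (8·8=64): WWTTCc=2 WWTTcc=2 WWTtCc=4 WWTtcc=4 WWttCc=2 WWttcc=2 WwTTCc=4 WwTTcc=4 WwTtCc=8 WwTtcc=8 WwttCc=4 Wwttcc=4 wwTTCc=2 wwTTcc=2 wwTtCc=4 wwTtcc=4 wwttCc=2 wwttcc=2
wwttCc hits 2/64; gcd=2; 2÷2/64÷2 = 1/32

P(wwttCc) = 1/32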